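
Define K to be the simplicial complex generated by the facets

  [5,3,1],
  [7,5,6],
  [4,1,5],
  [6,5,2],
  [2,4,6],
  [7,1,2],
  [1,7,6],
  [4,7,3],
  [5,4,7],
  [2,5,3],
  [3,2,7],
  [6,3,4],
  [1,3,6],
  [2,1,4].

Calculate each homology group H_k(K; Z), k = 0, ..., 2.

H_0 = Z,  H_1 = Z^2,  H_2 = Z.

K has 7 vertices, 21 edges, 14 triangles.
rank ∂_0 = 0, rank ∂_1 = 6 ⇒ b_0 = 7 − 0 − 6 = 1; all invariant factors of ∂_1 are 1 so no torsion. So H_0 = Z.
rank ∂_1 = 6, rank ∂_2 = 13 ⇒ b_1 = 21 − 6 − 13 = 2; all invariant factors of ∂_2 are 1 so no torsion. So H_1 = Z^2.
rank ∂_2 = 13, rank ∂_3 = 0 ⇒ b_2 = 14 − 13 − 0 = 1. So H_2 = Z.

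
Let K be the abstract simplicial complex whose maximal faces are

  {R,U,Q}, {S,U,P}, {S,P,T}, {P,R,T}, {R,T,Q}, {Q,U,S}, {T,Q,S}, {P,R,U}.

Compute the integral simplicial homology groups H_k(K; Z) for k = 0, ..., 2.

H_0 = Z,  H_1 = 0,  H_2 = Z.

Fix the vertex order P < Q < R < S < T < U and write every simplex with vertices in increasing order. Then dim K = 2 and the simplices of K are:

  0-simplices (6): P, Q, R, S, T, U
  1-simplices (12): PR, PS, PT, PU, QR, QS, QT, QU, RT, RU, ST, SU
  2-simplices (8): PRT, PRU, PST, PSU, QRT, QRU, QST, QSU

Hence C_0 ≅ Z^6, C_1 ≅ Z^12, C_2 ≅ Z^8.

The boundary map ∂_1: C_1 → C_0 sends each edge [p,q] (with p < q) to q − p. For instance
  ∂ST = T − S.
The 6×12 boundary matrix has rank 5 and Smith normal form diag(1,1,1,1,1).

Boundary ∂_2: C_2 → C_1 sends each 2-simplex [p,q,r] to [q,r] − [p,r] + [p,q]. For instance
  ∂PSU = SU − PU + PS,
  ∂PST = ST − PT + PS.
As a 12×8 matrix over Z this has rank 7, with invariant factors (1,1,1,1,1,1,1).

Reading off H_k = ker ∂_k / im ∂_{k+1}:

  H_0: rank C_0 − rank ∂_1 = 6 − 5 = 1, and the invariant factors of ∂_1 are all 1, so H_0 = Z.
  H_1: rank ker ∂_1 − rank ∂_2 = (12 − 5) − 7 = 0, and the invariant factors of ∂_2 are all 1, so H_1 = 0.
  H_2: rank ker ∂_2 − rank ∂_3 = (8 − 7) − 0 = 1, and there is no ∂_3, so H_2 = Z.

As a check, the Euler characteristic is 6 − 12 + 8 = 2, which agrees with 1 − 0 + 1 = 2.
(K is a triangulation of the 2-sphere S^2.)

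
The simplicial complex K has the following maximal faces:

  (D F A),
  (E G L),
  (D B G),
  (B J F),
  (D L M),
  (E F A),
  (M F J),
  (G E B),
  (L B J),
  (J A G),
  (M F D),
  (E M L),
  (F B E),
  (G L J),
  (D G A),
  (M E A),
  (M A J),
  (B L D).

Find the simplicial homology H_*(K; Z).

H_0 = Z,  H_1 = Z ⊕ Z/2,  H_2 = 0.

Take the total order A < B < D < E < F < G < J < L < M on the vertex set. Then K (dimension 2) consists of the simplices:

  0-simplices (9): A, B, D, E, F, G, J, L, M
  1-simplices (27): AD, AE, AF, AG, AJ, AM, BD, BE, BF, BG, BJ, BL, DF, DG, DL, DM, EF, EG, EL, EM, FJ, FM, GJ, GL, JL, JM, LM
  2-simplices (18): ADF, ADG, AEF, AEM, AGJ, AJM, BDG, BDL, BEF, BEG, BFJ, BJL, DFM, DLM, EGL, ELM, FJM, GJL

giving chain groups C_0 ≅ Z^9, C_1 ≅ Z^27, C_2 ≅ Z^18.

∂_1: C_1 → C_0 maps an edge to its endpoints' difference, ∂[p,q] = q − p.
The 9×27 boundary matrix has rank 8 and Smith normal form diag(1,1,1,1,1,1,1,1).

Boundary ∂_2: C_2 → C_1 sends each 2-simplex [p,q,r] to [q,r] − [p,r] + [p,q]. For instance
  ∂BEG = EG − BG + BE,
  ∂AJM = JM − AM + AJ.
This gives a 27×18 integer matrix of rank 18; reducing to Smith normal form yields diagonal entries (1,1,1,1,1,1,1,1,1,1,1,1,1,1,1,1,1,2).

Reading off H_k = ker ∂_k / im ∂_{k+1}:

  H_0: rank C_0 − rank ∂_1 = 9 − 8 = 1, and the invariant factors of ∂_1 are all 1, so H_0 = Z.
  H_1: rank ker ∂_1 − rank ∂_2 = (27 − 8) − 18 = 1, and ∂_2 has invariant factor 2 > 1, so H_1 = Z ⊕ Z/2.
  H_2: rank ker ∂_2 − rank ∂_3 = (18 − 18) − 0 = 0, and there is no ∂_3, so H_2 = 0.

As a check, the Euler characteristic is 9 − 27 + 18 = 0, which agrees with 1 − 1 + 0 = 0.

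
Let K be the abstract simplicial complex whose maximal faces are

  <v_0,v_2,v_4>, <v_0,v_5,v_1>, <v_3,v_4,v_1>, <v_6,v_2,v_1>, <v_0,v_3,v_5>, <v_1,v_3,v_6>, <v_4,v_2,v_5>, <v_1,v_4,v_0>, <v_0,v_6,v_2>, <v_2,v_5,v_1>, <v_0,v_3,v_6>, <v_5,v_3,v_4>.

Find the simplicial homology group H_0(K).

We work with the vertex ordering v_0 < v_1 < v_2 < v_3 < v_4 < v_5 < v_6. The simplices of K, each written with vertices in increasing order, are:

  0-simplices (7): [v_0], [v_1], [v_2], [v_3], [v_4], [v_5], [v_6]
  1-simplices (18): (18 of them)
  2-simplices (12): (12 of them)

Hence C_0 ≅ Z^7, C_1 ≅ Z^18, C_2 ≅ Z^12.

The boundary map ∂_1: C_1 → C_0 maps an edge to its endpoints' difference, ∂[p,q] = q − p.
This gives a 7×18 integer matrix of rank 6; reducing to Smith normal form yields diagonal entries (1,1,1,1,1,1).

The boundary map ∂_2: C_2 → C_1 maps a triangle to the signed sum of its edges. For instance
  ∂[v_0,v_2,v_6] = [v_2,v_6] − [v_0,v_6] + [v_0,v_2],
  ∂[v_1,v_2,v_6] = [v_2,v_6] − [v_1,v_6] + [v_1,v_2].
As a 18×12 matrix over Z this has rank 12, with invariant factors (1,1,1,1,1,1,1,1,1,1,1,2).

Reading off H_k = ker ∂_k / im ∂_{k+1}:

  H_0: rank C_0 − rank ∂_1 = 7 − 6 = 1, and the invariant factors of ∂_1 are all 1, so H_0 = Z.

H_0 ≅ Z.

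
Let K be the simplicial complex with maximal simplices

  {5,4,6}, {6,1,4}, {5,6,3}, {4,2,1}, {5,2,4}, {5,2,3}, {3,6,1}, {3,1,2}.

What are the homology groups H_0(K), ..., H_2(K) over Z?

H_0 = Z,  H_1 = 0,  H_2 = Z.

We work with the vertex ordering 1 < 2 < 3 < 4 < 5 < 6. The simplices of K, each written with vertices in increasing order, are:

  0-simplices (6): [1], [2], [3], [4], [5], [6]
  1-simplices (12): [1,2], [1,3], [1,4], [1,6], [2,3], [2,4], [2,5], [3,5], [3,6], [4,5], [4,6], [5,6]
  2-simplices (8): [1,2,3], [1,2,4], [1,3,6], [1,4,6], [2,3,5], [2,4,5], [3,5,6], [4,5,6]

so the chain groups are C_0 ≅ Z^6, C_1 ≅ Z^12, C_2 ≅ Z^8.

Boundary ∂_1: C_1 → C_0 is given by ∂[p,q] = [q] − [p]. For instance
  ∂[1,2] = [2] − [1].
The resulting 6×12 matrix has rank 5, and its Smith normal form has invariant factors (1,1,1,1,1).

The boundary map ∂_2: C_2 → C_1 sends each 2-simplex [p,q,r] to [q,r] − [p,r] + [p,q]. For instance
  ∂[1,3,6] = [3,6] − [1,6] + [1,3],
  ∂[1,2,4] = [2,4] − [1,4] + [1,2].
The resulting 12×8 matrix has rank 7, and its Smith normal form has invariant factors (1,1,1,1,1,1,1).

Now H_k = ker ∂_k / im ∂_{k+1}, so:

  H_0: rank C_0 − rank ∂_1 = 6 − 5 = 1, and the invariant factors of ∂_1 are all 1, so H_0 = Z.
  H_1: rank ker ∂_1 − rank ∂_2 = (12 − 5) − 7 = 0, and the invariant factors of ∂_2 are all 1, so H_1 = 0.
  H_2: rank ker ∂_2 − rank ∂_3 = (8 − 7) − 0 = 1, and there is no ∂_3, so H_2 = Z.

As a check, the Euler characteristic is 6 − 12 + 8 = 2, which agrees with 1 − 0 + 1 = 2.
(K is a triangulation of the 2-sphere S^2.)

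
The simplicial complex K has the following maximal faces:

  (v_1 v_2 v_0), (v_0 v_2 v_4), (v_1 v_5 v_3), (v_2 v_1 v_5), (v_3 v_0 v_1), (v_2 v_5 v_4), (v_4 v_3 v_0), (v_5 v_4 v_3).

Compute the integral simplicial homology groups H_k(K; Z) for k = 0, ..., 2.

H_0 ≅ Z,  H_1 = 0,  H_2 ≅ Z.

Order the vertices as v_0 < v_1 < v_2 < v_3 < v_4 < v_5. Listing each simplex with vertices in this order, K has dimension 2 with simplices:

  0-simplices (6): [v_0], [v_1], [v_2], [v_3], [v_4], [v_5]
  1-simplices (12): [v_0,v_1], [v_0,v_2], [v_0,v_3], [v_0,v_4], [v_1,v_2], [v_1,v_3], [v_1,v_5], [v_2,v_4], [v_2,v_5], [v_3,v_4], [v_3,v_5], [v_4,v_5]
  2-simplices (8): [v_0,v_1,v_2], [v_0,v_1,v_3], [v_0,v_2,v_4], [v_0,v_3,v_4], [v_1,v_2,v_5], [v_1,v_3,v_5], [v_2,v_4,v_5], [v_3,v_4,v_5]

giving chain groups C_0 ≅ Z^6, C_1 ≅ Z^12, C_2 ≅ Z^8.

Boundary ∂_1: C_1 → C_0 maps an edge to its endpoints' difference, ∂[p,q] = q − p.
As a 6×12 matrix over Z this has rank 5, with invariant factors (1,1,1,1,1).

Boundary ∂_2: C_2 → C_1 acts by ∂[p,q,r] = [q,r] − [p,r] + [p,q]. For instance
  ∂[v_3,v_4,v_5] = [v_4,v_5] − [v_3,v_5] + [v_3,v_4],
  ∂[v_1,v_3,v_5] = [v_3,v_5] − [v_1,v_5] + [v_1,v_3].
The resulting 12×8 matrix has rank 7, and its Smith normal form has invariant factors (1,1,1,1,1,1,1).

Computing H_k = (kernel of ∂_k) / (image of ∂_{k+1}):

  H_0: rank C_0 − rank ∂_1 = 6 − 5 = 1, and the invariant factors of ∂_1 are all 1, so H_0 = Z.
  H_1: rank ker ∂_1 − rank ∂_2 = (12 − 5) − 7 = 0, and the invariant factors of ∂_2 are all 1, so H_1 = 0.
  H_2: rank ker ∂_2 − rank ∂_3 = (8 − 7) − 0 = 1, and there is no ∂_3, so H_2 = Z.

As a check, the Euler characteristic is 6 − 12 + 8 = 2, which agrees with 1 − 0 + 1 = 2.
(K is a triangulation of the 2-sphere S^2.)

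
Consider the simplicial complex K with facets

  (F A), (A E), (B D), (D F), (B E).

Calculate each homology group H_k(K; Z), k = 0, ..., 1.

H_0 ≅ Z,  H_1 ≅ Z.

We work with the vertex ordering A < B < D < E < F. The simplices of K, each written with vertices in increasing order, are:

  0-simplices (5): A, B, D, E, F
  1-simplices (5): AE, AF, BD, BE, DF

giving chain groups C_0 ≅ Z^5, C_1 ≅ Z^5.

Boundary ∂_1: C_1 → C_0 is given by ∂[p,q] = [q] − [p]. For instance
  ∂AF = F − A.
As a 5×5 matrix over Z this has rank 4, with invariant factors (1,1,1,1).

Reading off H_k = ker ∂_k / im ∂_{k+1}:

  H_0: rank C_0 − rank ∂_1 = 5 − 4 = 1, and the invariant factors of ∂_1 are all 1, so H_0 = Z.
  H_1: rank ker ∂_1 − rank ∂_2 = (5 − 4) − 0 = 1, and there is no ∂_2, so H_1 = Z.

As a check, the Euler characteristic is 5 − 5 = 0, which agrees with 1 − 1 = 0.
(K is a triangulation of the circle S^1.)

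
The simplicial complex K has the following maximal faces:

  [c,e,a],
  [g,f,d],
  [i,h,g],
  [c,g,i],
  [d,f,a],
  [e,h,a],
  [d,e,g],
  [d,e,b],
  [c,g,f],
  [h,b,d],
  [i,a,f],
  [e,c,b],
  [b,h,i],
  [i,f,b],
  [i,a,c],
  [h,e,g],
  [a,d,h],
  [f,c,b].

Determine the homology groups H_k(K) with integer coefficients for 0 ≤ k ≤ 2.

K has 9 vertices, 27 edges, 18 triangles.
rank ∂_0 = 0, rank ∂_1 = 8 ⇒ b_0 = 9 − 0 − 8 = 1; all invariant factors of ∂_1 are 1 so no torsion. So H_0 ≅ Z.
rank ∂_1 = 8, rank ∂_2 = 18 ⇒ b_1 = 27 − 8 − 18 = 1; ∂_2 has invariant factor(s) [2] giving torsion. So H_1 ≅ Z ⊕ Z/2Z.
rank ∂_2 = 18, rank ∂_3 = 0 ⇒ b_2 = 18 − 18 − 0 = 0. So H_2 ≅ 0.

H_0 ≅ Z,  H_1 ≅ Z ⊕ Z/2Z,  H_2 = 0.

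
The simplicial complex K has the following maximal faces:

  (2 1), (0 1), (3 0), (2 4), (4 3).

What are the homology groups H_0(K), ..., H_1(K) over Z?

H_0 = Z,  H_1 = Z.

Order the vertices as 0 < 1 < 2 < 3 < 4. Listing each simplex with vertices in this order, K has dimension 1 with simplices:

  0-simplices (5): [0], [1], [2], [3], [4]
  1-simplices (5): [0,1], [0,3], [1,2], [2,4], [3,4]

Hence C_0 ≅ Z^5, C_1 ≅ Z^5.

∂_1: C_1 → C_0 sends each edge [p,q] (with p < q) to q − p.
As a 5×5 matrix over Z this has rank 4, with invariant factors (1,1,1,1).

Reading off H_k = ker ∂_k / im ∂_{k+1}:

  H_0: rank C_0 − rank ∂_1 = 5 − 4 = 1, and the invariant factors of ∂_1 are all 1, so H_0 = Z.
  H_1: rank ker ∂_1 − rank ∂_2 = (5 − 4) − 0 = 1, and there is no ∂_2, so H_1 = Z.

(K is a triangulation of the circle S^1.)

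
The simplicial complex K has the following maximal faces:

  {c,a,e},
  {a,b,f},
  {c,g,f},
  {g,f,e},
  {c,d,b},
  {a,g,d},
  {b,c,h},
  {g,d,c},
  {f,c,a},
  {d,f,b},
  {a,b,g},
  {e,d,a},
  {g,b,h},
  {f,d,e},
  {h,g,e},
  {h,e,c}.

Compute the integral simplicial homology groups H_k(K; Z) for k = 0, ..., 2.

Order the vertices as a < b < c < d < e < f < g < h. Listing each simplex with vertices in this order, K has dimension 2 with simplices:

  0-simplices (8): a, b, c, d, e, f, g, h
  1-simplices (24): ab, ac, ad, ae, af, ag, bc, bd, bf, bg, bh, cd, ce, cf, cg, ch, de, df, dg, ef, eg, eh, fg, gh
  2-simplices (16): abf, abg, ace, acf, ade, adg, bcd, bch, bdf, bgh, cdg, ceh, cfg, def, efg, egh

so the chain groups are C_0 ≅ Z^8, C_1 ≅ Z^24, C_2 ≅ Z^16.

Boundary ∂_1: C_1 → C_0 is given by ∂[p,q] = [q] − [p].
As a 8×24 matrix over Z this has rank 7, with invariant factors (1,1,1,1,1,1,1).

∂_2: C_2 → C_1 acts by ∂[p,q,r] = [q,r] − [p,r] + [p,q]. For instance
  ∂acf = cf − af + ac,
  ∂bcd = cd − bd + bc.
This gives a 24×16 integer matrix of rank 15; reducing to Smith normal form yields diagonal entries (1,1,1,1,1,1,1,1,1,1,1,1,1,1,1).

From H_k ≅ ker(∂_k) / im(∂_{k+1}) we obtain:

  H_0: rank C_0 − rank ∂_1 = 8 − 7 = 1, and the invariant factors of ∂_1 are all 1, so H_0 = Z.
  H_1: rank ker ∂_1 − rank ∂_2 = (24 − 7) − 15 = 2, and the invariant factors of ∂_2 are all 1, so H_1 = Z^2.
  H_2: rank ker ∂_2 − rank ∂_3 = (16 − 15) − 0 = 1, and there is no ∂_3, so H_2 = Z.

As a check, the Euler characteristic is 8 − 24 + 16 = 0, which agrees with 1 − 2 + 1 = 0.

H_0 = Z,  H_1 = Z^2,  H_2 = Z.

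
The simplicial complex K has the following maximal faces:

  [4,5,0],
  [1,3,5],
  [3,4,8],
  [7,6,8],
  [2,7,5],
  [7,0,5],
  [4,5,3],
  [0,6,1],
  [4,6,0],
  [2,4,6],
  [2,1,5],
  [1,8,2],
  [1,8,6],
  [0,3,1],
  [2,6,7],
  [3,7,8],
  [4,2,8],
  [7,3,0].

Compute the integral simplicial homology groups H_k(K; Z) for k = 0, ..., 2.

H_0 ≅ Z,  H_1 ≅ Z ⊕ Z/2Z,  H_2 = 0.

Take the total order 0 < 1 < 2 < 3 < 4 < 5 < 6 < 7 < 8 on the vertex set. Then K (dimension 2) consists of the simplices:

  0-simplices (9): [0], [1], [2], [3], [4], [5], [6], [7], [8]
  1-simplices (27): (27 of them)
  2-simplices (18): [0,1,3], [0,1,6], [0,3,7], [0,4,5], [0,4,6], [0,5,7], [1,2,5], [1,2,8], [1,3,5], [1,6,8], [2,4,6], [2,4,8], [2,5,7], [2,6,7], [3,4,5], [3,4,8], [3,7,8], [6,7,8]

Hence C_0 ≅ Z^9, C_1 ≅ Z^27, C_2 ≅ Z^18.

Boundary ∂_1: C_1 → C_0 is given by ∂[p,q] = [q] − [p]. For instance
  ∂[7,8] = [8] − [7].
The resulting 9×27 matrix has rank 8, and its Smith normal form has invariant factors (1,1,1,1,1,1,1,1).

Boundary ∂_2: C_2 → C_1 sends each 2-simplex [p,q,r] to [q,r] − [p,r] + [p,q]. For instance
  ∂[2,4,8] = [4,8] − [2,8] + [2,4],
  ∂[3,7,8] = [7,8] − [3,8] + [3,7].
The resulting 27×18 matrix has rank 18, and its Smith normal form has invariant factors (1,1,1,1,1,1,1,1,1,1,1,1,1,1,1,1,1,2).

From H_k ≅ ker(∂_k) / im(∂_{k+1}) we obtain:

  H_0: rank C_0 − rank ∂_1 = 9 − 8 = 1, and the invariant factors of ∂_1 are all 1, so H_0 = Z.
  H_1: rank ker ∂_1 − rank ∂_2 = (27 − 8) − 18 = 1, and ∂_2 has invariant factor 2 > 1, so H_1 = Z ⊕ Z/2Z.
  H_2: rank ker ∂_2 − rank ∂_3 = (18 − 18) − 0 = 0, and there is no ∂_3, so H_2 = 0.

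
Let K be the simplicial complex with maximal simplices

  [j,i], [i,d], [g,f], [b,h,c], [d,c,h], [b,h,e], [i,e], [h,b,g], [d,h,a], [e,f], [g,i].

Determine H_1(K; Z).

Take the total order a < b < c < d < e < f < g < h < i < j on the vertex set. Then K (dimension 2) consists of the simplices:

  0-simplices (10): a, b, c, d, e, f, g, h, i, j
  1-simplices (17): ad, ah, bc, be, bg, bh, cd, ch, dh, di, ef, eh, ei, fg, gh, gi, ij
  2-simplices (5): adh, bch, beh, bgh, cdh

Hence C_0 ≅ Z^10, C_1 ≅ Z^17, C_2 ≅ Z^5.

The boundary map ∂_1: C_1 → C_0 is given by ∂[p,q] = [q] − [p]. For instance
  ∂gh = h − g.
The 10×17 boundary matrix has rank 9 and Smith normal form diag(1,1,1,1,1,1,1,1,1).

The boundary map ∂_2: C_2 → C_1 acts by ∂[p,q,r] = [q,r] − [p,r] + [p,q]. For instance
  ∂cdh = dh − ch + cd,
  ∂bch = ch − bh + bc.
As a 17×5 matrix over Z this has rank 5, with invariant factors (1,1,1,1,1).

Computing H_k = (kernel of ∂_k) / (image of ∂_{k+1}):

  H_1: rank ker ∂_1 − rank ∂_2 = (17 − 9) − 5 = 3, and the invariant factors of ∂_2 are all 1, so H_1 ≅ Z^3.

H_1 ≅ Z^3.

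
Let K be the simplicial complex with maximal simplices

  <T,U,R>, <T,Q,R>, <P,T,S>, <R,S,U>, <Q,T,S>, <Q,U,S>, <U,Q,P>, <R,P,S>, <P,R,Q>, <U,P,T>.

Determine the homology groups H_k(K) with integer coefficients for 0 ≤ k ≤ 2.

Take the total order P < Q < R < S < T < U on the vertex set. Then K (dimension 2) consists of the simplices:

  0-simplices (6): P, Q, R, S, T, U
  1-simplices (15): PQ, PR, PS, PT, PU, QR, QS, QT, QU, RS, RT, RU, ST, SU, TU
  2-simplices (10): PQR, PQU, PRS, PST, PTU, QRT, QST, QSU, RSU, RTU

giving chain groups C_0 ≅ Z^6, C_1 ≅ Z^15, C_2 ≅ Z^10.

∂_1: C_1 → C_0 is given by ∂[p,q] = [q] − [p]. For instance
  ∂PT = T − P.
The 6×15 boundary matrix has rank 5 and Smith normal form diag(1,1,1,1,1).

Boundary ∂_2: C_2 → C_1 acts by ∂[p,q,r] = [q,r] − [p,r] + [p,q]. For instance
  ∂RSU = SU − RU + RS,
  ∂PTU = TU − PU + PT.
This gives a 15×10 integer matrix of rank 10; reducing to Smith normal form yields diagonal entries (1,1,1,1,1,1,1,1,1,2).

Reading off H_k = ker ∂_k / im ∂_{k+1}:

  H_0: rank C_0 − rank ∂_1 = 6 − 5 = 1, and the invariant factors of ∂_1 are all 1, so H_0 = Z.
  H_1: rank ker ∂_1 − rank ∂_2 = (15 − 5) − 10 = 0, and ∂_2 has invariant factor 2 > 1, so H_1 = Z_2.
  H_2: rank ker ∂_2 − rank ∂_3 = (10 − 10) − 0 = 0, and there is no ∂_3, so H_2 = 0.

As a check, the Euler characteristic is 6 − 15 + 10 = 1, which agrees with 1 − 0 + 0 = 1.
(K is a triangulation of the real projective plane RP^2.)

H_0 = Z,  H_1 = Z_2,  H_2 = 0.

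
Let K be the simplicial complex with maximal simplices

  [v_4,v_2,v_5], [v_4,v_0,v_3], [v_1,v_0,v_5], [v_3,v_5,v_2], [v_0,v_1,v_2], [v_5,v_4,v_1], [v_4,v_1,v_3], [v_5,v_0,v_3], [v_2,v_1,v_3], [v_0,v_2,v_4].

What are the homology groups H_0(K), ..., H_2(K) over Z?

H_0 = Z,  H_1 = Z/2,  H_2 = 0.

We work with the vertex ordering v_0 < v_1 < v_2 < v_3 < v_4 < v_5. The simplices of K, each written with vertices in increasing order, are:

  0-simplices (6): [v_0], [v_1], [v_2], [v_3], [v_4], [v_5]
  1-simplices (15): (15 of them)
  2-simplices (10): [v_0,v_1,v_2], [v_0,v_1,v_5], [v_0,v_2,v_4], [v_0,v_3,v_4], [v_0,v_3,v_5], [v_1,v_2,v_3], [v_1,v_3,v_4], [v_1,v_4,v_5], [v_2,v_3,v_5], [v_2,v_4,v_5]

Hence C_0 ≅ Z^6, C_1 ≅ Z^15, C_2 ≅ Z^10.

The boundary map ∂_1: C_1 → C_0 is given by ∂[p,q] = [q] − [p]. For instance
  ∂[v_0,v_3] = [v_3] − [v_0].
As a 6×15 matrix over Z this has rank 5, with invariant factors (1,1,1,1,1).

Boundary ∂_2: C_2 → C_1 sends each 2-simplex [p,q,r] to [q,r] − [p,r] + [p,q]. For instance
  ∂[v_0,v_3,v_5] = [v_3,v_5] − [v_0,v_5] + [v_0,v_3],
  ∂[v_1,v_4,v_5] = [v_4,v_5] − [v_1,v_5] + [v_1,v_4].
The resulting 15×10 matrix has rank 10, and its Smith normal form has invariant factors (1,1,1,1,1,1,1,1,1,2).

From H_k ≅ ker(∂_k) / im(∂_{k+1}) we obtain:

  H_0: rank C_0 − rank ∂_1 = 6 − 5 = 1, and the invariant factors of ∂_1 are all 1, so H_0 ≅ Z.
  H_1: rank ker ∂_1 − rank ∂_2 = (15 − 5) − 10 = 0, and ∂_2 has invariant factor 2 > 1, so H_1 ≅ Z/2.
  H_2: rank ker ∂_2 − rank ∂_3 = (10 − 10) − 0 = 0, and there is no ∂_3, so H_2 ≅ 0.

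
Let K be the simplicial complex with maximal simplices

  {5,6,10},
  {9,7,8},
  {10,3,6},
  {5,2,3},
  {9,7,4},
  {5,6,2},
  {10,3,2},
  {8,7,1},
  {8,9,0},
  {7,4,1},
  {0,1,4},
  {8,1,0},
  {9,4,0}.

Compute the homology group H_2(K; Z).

H_2 = Z.

Take the total order 0 < 1 < 2 < 3 < 4 < 5 < 6 < 7 < 8 < 9 < 10 on the vertex set. Then K (dimension 2) consists of the simplices:

  0-simplices (11): [0], [1], [2], [3], [4], [5], [6], [7], [8], [9], [10]
  1-simplices (22): [0,1], [0,4], [0,8], [0,9], [1,4], [1,7], [1,8], [2,3], [2,5], [2,6], [2,10], [3,5], [3,6], [3,10], [4,7], [4,9], [5,6], [5,10], [6,10], [7,8], [7,9], [8,9]
  2-simplices (13): [0,1,4], [0,1,8], [0,4,9], [0,8,9], [1,4,7], [1,7,8], [2,3,5], [2,3,10], [2,5,6], [3,6,10], [4,7,9], [5,6,10], [7,8,9]

so the chain groups are C_0 ≅ Z^11, C_1 ≅ Z^22, C_2 ≅ Z^13.

The boundary map ∂_1: C_1 → C_0 sends each edge [p,q] (with p < q) to q − p.
This gives a 11×22 integer matrix of rank 9; reducing to Smith normal form yields diagonal entries (1,1,1,1,1,1,1,1,1).

Boundary ∂_2: C_2 → C_1 sends each 2-simplex [p,q,r] to [q,r] − [p,r] + [p,q]. For instance
  ∂[4,7,9] = [7,9] − [4,9] + [4,7],
  ∂[2,3,5] = [3,5] − [2,5] + [2,3].
The 22×13 boundary matrix has rank 12 and Smith normal form diag(1,1,1,1,1,1,1,1,1,1,1,1).

Reading off H_k = ker ∂_k / im ∂_{k+1}:

  H_2: rank ker ∂_2 − rank ∂_3 = (13 − 12) − 0 = 1, and there is no ∂_3, so H_2 ≅ Z.

(K is a triangulation of the disjoint union of the Möbius band and the 2-sphere S^2.)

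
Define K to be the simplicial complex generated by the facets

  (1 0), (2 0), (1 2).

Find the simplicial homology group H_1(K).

Fix the vertex order 0 < 1 < 2 and write every simplex with vertices in increasing order. Then dim K = 1 and the simplices of K are:

  0-simplices (3): [0], [1], [2]
  1-simplices (3): [0,1], [0,2], [1,2]

giving chain groups C_0 ≅ Z^3, C_1 ≅ Z^3.

∂_1: C_1 → C_0 is given by ∂[p,q] = [q] − [p].
This gives a 3×3 integer matrix of rank 2; reducing to Smith normal form yields diagonal entries (1,1).

Now H_k = ker ∂_k / im ∂_{k+1}, so:

  H_1: rank ker ∂_1 − rank ∂_2 = (3 − 2) − 0 = 1, and there is no ∂_2, so H_1 = Z.

H_1 = Z.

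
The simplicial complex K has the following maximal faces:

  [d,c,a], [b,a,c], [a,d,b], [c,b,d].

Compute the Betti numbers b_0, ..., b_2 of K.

K has 4 vertices, 6 edges, 4 triangles.
rank ∂_0 = 0, rank ∂_1 = 3 ⇒ b_0 = 4 − 0 − 3 = 1; all invariant factors of ∂_1 are 1 so no torsion. So H_0 = Z.
rank ∂_1 = 3, rank ∂_2 = 3 ⇒ b_1 = 6 − 3 − 3 = 0; all invariant factors of ∂_2 are 1 so no torsion. So H_1 = 0.
rank ∂_2 = 3, rank ∂_3 = 0 ⇒ b_2 = 4 − 3 − 0 = 1. So H_2 = Z.

b_0 = 1, b_1 = 0, b_2 = 1.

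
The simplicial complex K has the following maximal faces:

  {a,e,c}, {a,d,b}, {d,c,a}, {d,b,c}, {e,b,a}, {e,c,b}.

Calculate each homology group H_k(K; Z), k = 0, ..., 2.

Take the total order a < b < c < d < e on the vertex set. Then K (dimension 2) consists of the simplices:

  0-simplices (5): a, b, c, d, e
  1-simplices (9): ab, ac, ad, ae, bc, bd, be, cd, ce
  2-simplices (6): abd, abe, acd, ace, bcd, bce

giving chain groups C_0 ≅ Z^5, C_1 ≅ Z^9, C_2 ≅ Z^6.

The boundary map ∂_1: C_1 → C_0 is given by ∂[p,q] = [q] − [p].
This gives a 5×9 integer matrix of rank 4; reducing to Smith normal form yields diagonal entries (1,1,1,1).

Boundary ∂_2: C_2 → C_1 acts by ∂[p,q,r] = [q,r] − [p,r] + [p,q]. For instance
  ∂abe = be − ae + ab,
  ∂bce = ce − be + bc.
The resulting 9×6 matrix has rank 5, and its Smith normal form has invariant factors (1,1,1,1,1).

Now H_k = ker ∂_k / im ∂_{k+1}, so:

  H_0: rank C_0 − rank ∂_1 = 5 − 4 = 1, and the invariant factors of ∂_1 are all 1, so H_0 = Z.
  H_1: rank ker ∂_1 − rank ∂_2 = (9 − 4) − 5 = 0, and the invariant factors of ∂_2 are all 1, so H_1 = 0.
  H_2: rank ker ∂_2 − rank ∂_3 = (6 − 5) − 0 = 1, and there is no ∂_3, so H_2 = Z.

H_0 = Z,  H_1 = 0,  H_2 = Z.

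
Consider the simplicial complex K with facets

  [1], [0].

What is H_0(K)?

H_0 = Z^2.

We work with the vertex ordering 0 < 1. The simplices of K, each written with vertices in increasing order, are:

  0-simplices (2): [0], [1]

so the chain groups are C_0 ≅ Z^2.

Now H_k = ker ∂_k / im ∂_{k+1}, so:

  H_0: rank C_0 − rank ∂_1 = 2 − 0 = 2, and there is no ∂_1, so H_0 ≅ Z^2.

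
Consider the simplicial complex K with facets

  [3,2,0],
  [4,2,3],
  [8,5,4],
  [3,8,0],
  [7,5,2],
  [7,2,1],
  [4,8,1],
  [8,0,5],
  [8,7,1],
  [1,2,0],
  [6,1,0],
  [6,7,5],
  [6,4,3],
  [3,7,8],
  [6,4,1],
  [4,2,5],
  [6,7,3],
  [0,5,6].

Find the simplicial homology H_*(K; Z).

H_0 ≅ Z,  H_1 ≅ Z^2,  H_2 ≅ Z.

We work with the vertex ordering 0 < 1 < 2 < 3 < 4 < 5 < 6 < 7 < 8. The simplices of K, each written with vertices in increasing order, are:

  0-simplices (9): [0], [1], [2], [3], [4], [5], [6], [7], [8]
  1-simplices (27): (27 of them)
  2-simplices (18): [0,1,2], [0,1,6], [0,2,3], [0,3,8], [0,5,6], [0,5,8], [1,2,7], [1,4,6], [1,4,8], [1,7,8], [2,3,4], [2,4,5], [2,5,7], [3,4,6], [3,6,7], [3,7,8], [4,5,8], [5,6,7]

giving chain groups C_0 ≅ Z^9, C_1 ≅ Z^27, C_2 ≅ Z^18.

The boundary map ∂_1: C_1 → C_0 maps an edge to its endpoints' difference, ∂[p,q] = q − p.
The resulting 9×27 matrix has rank 8, and its Smith normal form has invariant factors (1,1,1,1,1,1,1,1).

The boundary map ∂_2: C_2 → C_1 maps a triangle to the signed sum of its edges. For instance
  ∂[0,5,6] = [5,6] − [0,6] + [0,5],
  ∂[0,1,2] = [1,2] − [0,2] + [0,1].
The resulting 27×18 matrix has rank 17, and its Smith normal form has invariant factors (1,1,1,1,1,1,1,1,1,1,1,1,1,1,1,1,1).

Reading off H_k = ker ∂_k / im ∂_{k+1}:

  H_0: rank C_0 − rank ∂_1 = 9 − 8 = 1, and the invariant factors of ∂_1 are all 1, so H_0 = Z.
  H_1: rank ker ∂_1 − rank ∂_2 = (27 − 8) − 17 = 2, and the invariant factors of ∂_2 are all 1, so H_1 = Z^2.
  H_2: rank ker ∂_2 − rank ∂_3 = (18 − 17) − 0 = 1, and there is no ∂_3, so H_2 = Z.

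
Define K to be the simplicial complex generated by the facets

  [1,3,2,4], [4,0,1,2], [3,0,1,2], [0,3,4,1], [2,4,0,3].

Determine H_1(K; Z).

H_1 ≅ 0.

Take the total order 0 < 1 < 2 < 3 < 4 on the vertex set. Then K (dimension 3) consists of the simplices:

  0-simplices (5): [0], [1], [2], [3], [4]
  1-simplices (10): [0,1], [0,2], [0,3], [0,4], [1,2], [1,3], [1,4], [2,3], [2,4], [3,4]
  2-simplices (10): [0,1,2], [0,1,3], [0,1,4], [0,2,3], [0,2,4], [0,3,4], [1,2,3], [1,2,4], [1,3,4], [2,3,4]
  3-simplices (5): [0,1,2,3], [0,1,2,4], [0,1,3,4], [0,2,3,4], [1,2,3,4]

giving chain groups C_0 ≅ Z^5, C_1 ≅ Z^10, C_2 ≅ Z^10, C_3 ≅ Z^5.

∂_1: C_1 → C_0 is given by ∂[p,q] = [q] − [p]. For instance
  ∂[2,4] = [4] − [2].
The 5×10 boundary matrix has rank 4 and Smith normal form diag(1,1,1,1).

The boundary map ∂_2: C_2 → C_1 maps a triangle to the signed sum of its edges. For instance
  ∂[0,3,4] = [3,4] − [0,4] + [0,3],
  ∂[2,3,4] = [3,4] − [2,4] + [2,3].
The 10×10 boundary matrix has rank 6 and Smith normal form diag(1,1,1,1,1,1).

Boundary ∂_3: C_3 → C_2 sends each 3-simplex σ to the alternating sum Σ_i (−1)^i (σ with its i-th vertex removed). For instance
  ∂[0,1,2,3] = [1,2,3] − [0,2,3] + [0,1,3] − [0,1,2],
  ∂[0,2,3,4] = [2,3,4] − [0,3,4] + [0,2,4] − [0,2,3].
As a 10×5 matrix over Z this has rank 4, with invariant factors (1,1,1,1).

Reading off H_k = ker ∂_k / im ∂_{k+1}:

  H_1: rank ker ∂_1 − rank ∂_2 = (10 − 4) − 6 = 0, and the invariant factors of ∂_2 are all 1, so H_1 ≅ 0.

(K is a triangulation of the 3-sphere S^3.)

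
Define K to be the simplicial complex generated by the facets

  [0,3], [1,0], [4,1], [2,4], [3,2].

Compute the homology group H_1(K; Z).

H_1 ≅ Z.

Fix the vertex order 0 < 1 < 2 < 3 < 4 and write every simplex with vertices in increasing order. Then dim K = 1 and the simplices of K are:

  0-simplices (5): [0], [1], [2], [3], [4]
  1-simplices (5): [0,1], [0,3], [1,4], [2,3], [2,4]

giving chain groups C_0 ≅ Z^5, C_1 ≅ Z^5.

∂_1: C_1 → C_0 maps an edge to its endpoints' difference, ∂[p,q] = q − p. For instance
  ∂[1,4] = [4] − [1].
The resulting 5×5 matrix has rank 4, and its Smith normal form has invariant factors (1,1,1,1).

Computing H_k = (kernel of ∂_k) / (image of ∂_{k+1}):

  H_1: rank ker ∂_1 − rank ∂_2 = (5 − 4) − 0 = 1, and there is no ∂_2, so H_1 = Z.

(K is a triangulation of the circle S^1.)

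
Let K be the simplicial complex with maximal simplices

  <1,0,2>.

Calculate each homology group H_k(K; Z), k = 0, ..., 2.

H_0 = Z,  H_1 = 0,  H_2 = 0.

Take the total order 0 < 1 < 2 on the vertex set. Then K (dimension 2) consists of the simplices:

  0-simplices (3): [0], [1], [2]
  1-simplices (3): [0,1], [0,2], [1,2]
  2-simplices (1): [0,1,2]

so the chain groups are C_0 ≅ Z^3, C_1 ≅ Z^3, C_2 ≅ Z^1.

The boundary map ∂_1: C_1 → C_0 is given by ∂[p,q] = [q] − [p]. For instance
  ∂[0,1] = [1] − [0].
As a 3×3 matrix over Z this has rank 2, with invariant factors (1,1).

The boundary map ∂_2: C_2 → C_1 maps a triangle to the signed sum of its edges. For instance
  ∂[0,1,2] = [1,2] − [0,2] + [0,1].
This gives a 3×1 integer matrix of rank 1; reducing to Smith normal form yields diagonal entries (1).

Computing H_k = (kernel of ∂_k) / (image of ∂_{k+1}):

  H_0: rank C_0 − rank ∂_1 = 3 − 2 = 1, and the invariant factors of ∂_1 are all 1, so H_0 = Z.
  H_1: rank ker ∂_1 − rank ∂_2 = (3 − 2) − 1 = 0, and the invariant factors of ∂_2 are all 1, so H_1 = 0.
  H_2: rank ker ∂_2 − rank ∂_3 = (1 − 1) − 0 = 0, and there is no ∂_3, so H_2 = 0.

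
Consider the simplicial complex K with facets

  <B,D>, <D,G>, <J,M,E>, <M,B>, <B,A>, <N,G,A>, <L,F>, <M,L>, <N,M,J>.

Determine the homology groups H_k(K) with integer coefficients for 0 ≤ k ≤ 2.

H_0 ≅ Z,  H_1 ≅ Z^2,  H_2 = 0.

We work with the vertex ordering A < B < D < E < F < G < J < L < M < N. The simplices of K, each written with vertices in increasing order, are:

  0-simplices (10): A, B, D, E, F, G, J, L, M, N
  1-simplices (14): AB, AG, AN, BD, BM, DG, EJ, EM, FL, GN, JM, JN, LM, MN
  2-simplices (3): AGN, EJM, JMN

Hence C_0 ≅ Z^10, C_1 ≅ Z^14, C_2 ≅ Z^3.

∂_1: C_1 → C_0 maps an edge to its endpoints' difference, ∂[p,q] = q − p. For instance
  ∂MN = N − M.
The resulting 10×14 matrix has rank 9, and its Smith normal form has invariant factors (1,1,1,1,1,1,1,1,1).

The boundary map ∂_2: C_2 → C_1 sends each 2-simplex [p,q,r] to [q,r] − [p,r] + [p,q]. For instance
  ∂EJM = JM − EM + EJ,
  ∂AGN = GN − AN + AG.
The 14×3 boundary matrix has rank 3 and Smith normal form diag(1,1,1).

Computing H_k = (kernel of ∂_k) / (image of ∂_{k+1}):

  H_0: rank C_0 − rank ∂_1 = 10 − 9 = 1, and the invariant factors of ∂_1 are all 1, so H_0 = Z.
  H_1: rank ker ∂_1 − rank ∂_2 = (14 − 9) − 3 = 2, and the invariant factors of ∂_2 are all 1, so H_1 = Z^2.
  H_2: rank ker ∂_2 − rank ∂_3 = (3 − 3) − 0 = 0, and there is no ∂_3, so H_2 = 0.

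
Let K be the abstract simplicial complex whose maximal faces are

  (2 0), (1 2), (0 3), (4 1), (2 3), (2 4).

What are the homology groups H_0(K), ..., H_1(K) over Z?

H_0 = Z,  H_1 = Z^2.

K has 5 vertices, 6 edges.
rank ∂_0 = 0, rank ∂_1 = 4 ⇒ b_0 = 5 − 0 − 4 = 1; all invariant factors of ∂_1 are 1 so no torsion. So H_0 ≅ Z.
rank ∂_1 = 4, rank ∂_2 = 0 ⇒ b_1 = 6 − 4 − 0 = 2. So H_1 ≅ Z^2.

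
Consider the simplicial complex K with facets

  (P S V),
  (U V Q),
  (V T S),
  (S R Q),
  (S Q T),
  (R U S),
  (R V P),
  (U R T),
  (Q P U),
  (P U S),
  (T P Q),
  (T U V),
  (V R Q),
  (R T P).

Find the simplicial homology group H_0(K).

H_0 ≅ Z.

Take the total order P < Q < R < S < T < U < V on the vertex set. Then K (dimension 2) consists of the simplices:

  0-simplices (7): P, Q, R, S, T, U, V
  1-simplices (21): PQ, PR, PS, PT, PU, PV, QR, QS, QT, QU, QV, RS, RT, RU, RV, ST, SU, SV, TU, TV, UV
  2-simplices (14): PQT, PQU, PRT, PRV, PSU, PSV, QRS, QRV, QST, QUV, RSU, RTU, STV, TUV

giving chain groups C_0 ≅ Z^7, C_1 ≅ Z^21, C_2 ≅ Z^14.

∂_1: C_1 → C_0 is given by ∂[p,q] = [q] − [p].
This gives a 7×21 integer matrix of rank 6; reducing to Smith normal form yields diagonal entries (1,1,1,1,1,1).

The boundary map ∂_2: C_2 → C_1 acts by ∂[p,q,r] = [q,r] − [p,r] + [p,q]. For instance
  ∂QRV = RV − QV + QR,
  ∂PQU = QU − PU + PQ.
This gives a 21×14 integer matrix of rank 13; reducing to Smith normal form yields diagonal entries (1,1,1,1,1,1,1,1,1,1,1,1,1).

From H_k ≅ ker(∂_k) / im(∂_{k+1}) we obtain:

  H_0: rank C_0 − rank ∂_1 = 7 − 6 = 1, and the invariant factors of ∂_1 are all 1, so H_0 ≅ Z.

(K is a triangulation of the torus T^2.)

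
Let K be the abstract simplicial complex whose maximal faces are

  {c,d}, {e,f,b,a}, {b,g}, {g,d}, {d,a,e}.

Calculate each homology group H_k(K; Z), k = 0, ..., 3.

H_0 ≅ Z,  H_1 ≅ Z,  H_2 = 0,  H_3 = 0.

We work with the vertex ordering a < b < c < d < e < f < g. The simplices of K, each written with vertices in increasing order, are:

  0-simplices (7): a, b, c, d, e, f, g
  1-simplices (11): ab, ad, ae, af, be, bf, bg, cd, de, dg, ef
  2-simplices (5): abe, abf, ade, aef, bef
  3-simplices (1): abef

Hence C_0 ≅ Z^7, C_1 ≅ Z^11, C_2 ≅ Z^5, C_3 ≅ Z^1.

∂_1: C_1 → C_0 is given by ∂[p,q] = [q] − [p]. For instance
  ∂ab = b − a.
The 7×11 boundary matrix has rank 6 and Smith normal form diag(1,1,1,1,1,1).

Boundary ∂_2: C_2 → C_1 acts by ∂[p,q,r] = [q,r] − [p,r] + [p,q]. For instance
  ∂ade = de − ae + ad,
  ∂abf = bf − af + ab.
The 11×5 boundary matrix has rank 4 and Smith normal form diag(1,1,1,1).

The boundary map ∂_3: C_3 → C_2 sends each 3-simplex σ to the alternating sum Σ_i (−1)^i (σ with its i-th vertex removed). For instance
  ∂abef = bef − aef + abf − abe.
This gives a 5×1 integer matrix of rank 1; reducing to Smith normal form yields diagonal entries (1).

Reading off H_k = ker ∂_k / im ∂_{k+1}:

  H_0: rank C_0 − rank ∂_1 = 7 − 6 = 1, and the invariant factors of ∂_1 are all 1, so H_0 = Z.
  H_1: rank ker ∂_1 − rank ∂_2 = (11 − 6) − 4 = 1, and the invariant factors of ∂_2 are all 1, so H_1 = Z.
  H_2: rank ker ∂_2 − rank ∂_3 = (5 − 4) − 1 = 0, and the invariant factors of ∂_3 are all 1, so H_2 = 0.
  H_3: rank ker ∂_3 − rank ∂_4 = (1 − 1) − 0 = 0, and there is no ∂_4, so H_3 = 0.

As a check, the Euler characteristic is 7 − 11 + 5 − 1 = 0, which agrees with 1 − 1 + 0 − 0 = 0.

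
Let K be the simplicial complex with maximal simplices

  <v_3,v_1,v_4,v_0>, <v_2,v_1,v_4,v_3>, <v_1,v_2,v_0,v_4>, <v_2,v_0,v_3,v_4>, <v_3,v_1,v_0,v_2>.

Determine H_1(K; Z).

H_1 ≅ 0.

K has 5 vertices, 10 edges, 10 triangles, 5 3-simplices.
rank ∂_1 = 4, rank ∂_2 = 6 ⇒ b_1 = 10 − 4 − 6 = 0; all invariant factors of ∂_2 are 1 so no torsion. So H_1 ≅ 0.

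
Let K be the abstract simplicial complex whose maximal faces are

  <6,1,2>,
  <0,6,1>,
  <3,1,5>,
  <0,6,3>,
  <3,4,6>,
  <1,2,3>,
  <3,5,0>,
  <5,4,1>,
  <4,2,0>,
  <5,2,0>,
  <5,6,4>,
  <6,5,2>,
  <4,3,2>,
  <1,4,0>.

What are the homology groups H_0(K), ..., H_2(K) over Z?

H_0 = Z,  H_1 = Z^2,  H_2 = Z.

We work with the vertex ordering 0 < 1 < 2 < 3 < 4 < 5 < 6. The simplices of K, each written with vertices in increasing order, are:

  0-simplices (7): [0], [1], [2], [3], [4], [5], [6]
  1-simplices (21): [0,1], [0,2], [0,3], [0,4], [0,5], [0,6], [1,2], [1,3], [1,4], [1,5], [1,6], [2,3], [2,4], [2,5], [2,6], [3,4], [3,5], [3,6], [4,5], [4,6], [5,6]
  2-simplices (14): [0,1,4], [0,1,6], [0,2,4], [0,2,5], [0,3,5], [0,3,6], [1,2,3], [1,2,6], [1,3,5], [1,4,5], [2,3,4], [2,5,6], [3,4,6], [4,5,6]

giving chain groups C_0 ≅ Z^7, C_1 ≅ Z^21, C_2 ≅ Z^14.

Boundary ∂_1: C_1 → C_0 sends each edge [p,q] (with p < q) to q − p.
This gives a 7×21 integer matrix of rank 6; reducing to Smith normal form yields diagonal entries (1,1,1,1,1,1).

The boundary map ∂_2: C_2 → C_1 acts by ∂[p,q,r] = [q,r] − [p,r] + [p,q]. For instance
  ∂[1,2,3] = [2,3] − [1,3] + [1,2],
  ∂[0,2,4] = [2,4] − [0,4] + [0,2].
The resulting 21×14 matrix has rank 13, and its Smith normal form has invariant factors (1,1,1,1,1,1,1,1,1,1,1,1,1).

From H_k ≅ ker(∂_k) / im(∂_{k+1}) we obtain:

  H_0: rank C_0 − rank ∂_1 = 7 − 6 = 1, and the invariant factors of ∂_1 are all 1, so H_0 = Z.
  H_1: rank ker ∂_1 − rank ∂_2 = (21 − 6) − 13 = 2, and the invariant factors of ∂_2 are all 1, so H_1 = Z^2.
  H_2: rank ker ∂_2 − rank ∂_3 = (14 − 13) − 0 = 1, and there is no ∂_3, so H_2 = Z.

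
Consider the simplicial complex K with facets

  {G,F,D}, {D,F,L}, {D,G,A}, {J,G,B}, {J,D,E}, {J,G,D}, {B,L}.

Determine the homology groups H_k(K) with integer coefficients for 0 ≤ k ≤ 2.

Order the vertices as A < B < D < E < F < G < J < L. Listing each simplex with vertices in this order, K has dimension 2 with simplices:

  0-simplices (8): A, B, D, E, F, G, J, L
  1-simplices (14): AD, AG, BG, BJ, BL, DE, DF, DG, DJ, DL, EJ, FG, FL, GJ
  2-simplices (6): ADG, BGJ, DEJ, DFG, DFL, DGJ

Hence C_0 ≅ Z^8, C_1 ≅ Z^14, C_2 ≅ Z^6.

Boundary ∂_1: C_1 → C_0 is given by ∂[p,q] = [q] − [p]. For instance
  ∂BG = G − B.
This gives a 8×14 integer matrix of rank 7; reducing to Smith normal form yields diagonal entries (1,1,1,1,1,1,1).

∂_2: C_2 → C_1 sends each 2-simplex [p,q,r] to [q,r] − [p,r] + [p,q]. For instance
  ∂DGJ = GJ − DJ + DG,
  ∂DFL = FL − DL + DF.
As a 14×6 matrix over Z this has rank 6, with invariant factors (1,1,1,1,1,1).

From H_k ≅ ker(∂_k) / im(∂_{k+1}) we obtain:

  H_0: rank C_0 − rank ∂_1 = 8 − 7 = 1, and the invariant factors of ∂_1 are all 1, so H_0 ≅ Z.
  H_1: rank ker ∂_1 − rank ∂_2 = (14 − 7) − 6 = 1, and the invariant factors of ∂_2 are all 1, so H_1 ≅ Z.
  H_2: rank ker ∂_2 − rank ∂_3 = (6 − 6) − 0 = 0, and there is no ∂_3, so H_2 ≅ 0.

H_0 = Z,  H_1 = Z,  H_2 = 0.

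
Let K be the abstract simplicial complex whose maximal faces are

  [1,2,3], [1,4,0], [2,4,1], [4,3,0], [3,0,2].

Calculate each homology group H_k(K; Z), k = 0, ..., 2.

K has 5 vertices, 10 edges, 5 triangles.
rank ∂_0 = 0, rank ∂_1 = 4 ⇒ b_0 = 5 − 0 − 4 = 1; all invariant factors of ∂_1 are 1 so no torsion. So H_0 = Z.
rank ∂_1 = 4, rank ∂_2 = 5 ⇒ b_1 = 10 − 4 − 5 = 1; all invariant factors of ∂_2 are 1 so no torsion. So H_1 = Z.
rank ∂_2 = 5, rank ∂_3 = 0 ⇒ b_2 = 5 − 5 − 0 = 0. So H_2 = 0.

H_0 ≅ Z,  H_1 ≅ Z,  H_2 = 0.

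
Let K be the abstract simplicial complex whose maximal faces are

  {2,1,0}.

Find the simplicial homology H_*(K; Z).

We work with the vertex ordering 0 < 1 < 2. The simplices of K, each written with vertices in increasing order, are:

  0-simplices (3): [0], [1], [2]
  1-simplices (3): [0,1], [0,2], [1,2]
  2-simplices (1): [0,1,2]

Hence C_0 ≅ Z^3, C_1 ≅ Z^3, C_2 ≅ Z^1.

The boundary map ∂_1: C_1 → C_0 sends each edge [p,q] (with p < q) to q − p. For instance
  ∂[0,1] = [1] − [0].
The resulting 3×3 matrix has rank 2, and its Smith normal form has invariant factors (1,1).

Boundary ∂_2: C_2 → C_1 sends each 2-simplex [p,q,r] to [q,r] − [p,r] + [p,q]. For instance
  ∂[0,1,2] = [1,2] − [0,2] + [0,1].
The resulting 3×1 matrix has rank 1, and its Smith normal form has invariant factors (1).

Reading off H_k = ker ∂_k / im ∂_{k+1}:

  H_0: rank C_0 − rank ∂_1 = 3 − 2 = 1, and the invariant factors of ∂_1 are all 1, so H_0 = Z.
  H_1: rank ker ∂_1 − rank ∂_2 = (3 − 2) − 1 = 0, and the invariant factors of ∂_2 are all 1, so H_1 = 0.
  H_2: rank ker ∂_2 − rank ∂_3 = (1 − 1) − 0 = 0, and there is no ∂_3, so H_2 = 0.

H_0 = Z,  H_1 = 0,  H_2 = 0.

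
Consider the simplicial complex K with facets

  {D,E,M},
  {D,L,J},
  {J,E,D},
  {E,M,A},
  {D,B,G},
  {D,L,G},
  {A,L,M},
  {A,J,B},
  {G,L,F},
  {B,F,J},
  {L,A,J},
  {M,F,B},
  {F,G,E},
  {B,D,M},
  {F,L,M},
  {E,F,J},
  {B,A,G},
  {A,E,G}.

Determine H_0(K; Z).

Order the vertices as A < B < D < E < F < G < J < L < M. Listing each simplex with vertices in this order, K has dimension 2 with simplices:

  0-simplices (9): A, B, D, E, F, G, J, L, M
  1-simplices (27): AB, AE, AG, AJ, AL, AM, BD, BF, BG, BJ, BM, DE, DG, DJ, DL, DM, EF, EG, EJ, EM, FG, FJ, FL, FM, GL, JL, LM
  2-simplices (18): ABG, ABJ, AEG, AEM, AJL, ALM, BDG, BDM, BFJ, BFM, DEJ, DEM, DGL, DJL, EFG, EFJ, FGL, FLM

Hence C_0 ≅ Z^9, C_1 ≅ Z^27, C_2 ≅ Z^18.

Boundary ∂_1: C_1 → C_0 is given by ∂[p,q] = [q] − [p]. For instance
  ∂GL = L − G.
This gives a 9×27 integer matrix of rank 8; reducing to Smith normal form yields diagonal entries (1,1,1,1,1,1,1,1).

Boundary ∂_2: C_2 → C_1 sends each 2-simplex [p,q,r] to [q,r] − [p,r] + [p,q]. For instance
  ∂DEM = EM − DM + DE,
  ∂DEJ = EJ − DJ + DE.
As a 27×18 matrix over Z this has rank 17, with invariant factors (1,1,1,1,1,1,1,1,1,1,1,1,1,1,1,1,1).

Reading off H_k = ker ∂_k / im ∂_{k+1}:

  H_0: rank C_0 − rank ∂_1 = 9 − 8 = 1, and the invariant factors of ∂_1 are all 1, so H_0 ≅ Z.

(K is a triangulation of the torus T^2.)

H_0 ≅ Z.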